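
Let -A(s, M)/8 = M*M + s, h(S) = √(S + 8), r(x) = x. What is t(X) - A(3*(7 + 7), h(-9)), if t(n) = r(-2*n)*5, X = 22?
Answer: 108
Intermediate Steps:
h(S) = √(8 + S)
A(s, M) = -8*s - 8*M² (A(s, M) = -8*(M*M + s) = -8*(M² + s) = -8*(s + M²) = -8*s - 8*M²)
t(n) = -10*n (t(n) = -2*n*5 = -10*n)
t(X) - A(3*(7 + 7), h(-9)) = -10*22 - (-24*(7 + 7) - 8*(√(8 - 9))²) = -220 - (-24*14 - 8*(√(-1))²) = -220 - (-8*42 - 8*I²) = -220 - (-336 - 8*(-1)) = -220 - (-336 + 8) = -220 - 1*(-328) = -220 + 328 = 108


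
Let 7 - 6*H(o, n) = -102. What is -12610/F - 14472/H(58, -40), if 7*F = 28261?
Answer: -2463580582/3080449 ≈ -799.75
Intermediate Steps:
F = 28261/7 (F = (⅐)*28261 = 28261/7 ≈ 4037.3)
H(o, n) = 109/6 (H(o, n) = 7/6 - ⅙*(-102) = 7/6 + 17 = 109/6)
-12610/F - 14472/H(58, -40) = -12610/28261/7 - 14472/109/6 = -12610*7/28261 - 14472*6/109 = -88270/28261 - 86832/109 = -2463580582/3080449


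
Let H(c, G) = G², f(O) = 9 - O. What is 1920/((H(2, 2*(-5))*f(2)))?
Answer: 96/35 ≈ 2.7429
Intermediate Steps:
1920/((H(2, 2*(-5))*f(2))) = 1920/(((2*(-5))²*(9 - 1*2))) = 1920/(((-10)²*(9 - 2))) = 1920/((100*7)) = 1920/700 = 1920*(1/700) = 96/35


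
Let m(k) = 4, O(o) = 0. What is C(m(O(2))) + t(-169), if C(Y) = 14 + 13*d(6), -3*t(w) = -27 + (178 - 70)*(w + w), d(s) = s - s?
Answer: 12191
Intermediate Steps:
d(s) = 0
t(w) = 9 - 72*w (t(w) = -(-27 + (178 - 70)*(w + w))/3 = -(-27 + 108*(2*w))/3 = -(-27 + 216*w)/3 = 9 - 72*w)
C(Y) = 14 (C(Y) = 14 + 13*0 = 14 + 0 = 14)
C(m(O(2))) + t(-169) = 14 + (9 - 72*(-169)) = 14 + (9 + 12168) = 14 + 12177 = 12191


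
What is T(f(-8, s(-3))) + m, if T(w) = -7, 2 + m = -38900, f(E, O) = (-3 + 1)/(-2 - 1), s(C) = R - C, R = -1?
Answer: -38909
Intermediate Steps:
s(C) = -1 - C
f(E, O) = ⅔ (f(E, O) = -2/(-3) = -2*(-⅓) = ⅔)
m = -38902 (m = -2 - 38900 = -38902)
T(f(-8, s(-3))) + m = -7 - 38902 = -38909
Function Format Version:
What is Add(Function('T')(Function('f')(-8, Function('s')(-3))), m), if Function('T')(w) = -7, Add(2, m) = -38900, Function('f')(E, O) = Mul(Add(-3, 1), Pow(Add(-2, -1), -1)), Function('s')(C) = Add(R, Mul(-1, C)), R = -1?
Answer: -38909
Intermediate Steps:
Function('s')(C) = Add(-1, Mul(-1, C))
Function('f')(E, O) = Rational(2, 3) (Function('f')(E, O) = Mul(-2, Pow(-3, -1)) = Mul(-2, Rational(-1, 3)) = Rational(2, 3))
m = -38902 (m = Add(-2, -38900) = -38902)
Add(Function('T')(Function('f')(-8, Function('s')(-3))), m) = Add(-7, -38902) = -38909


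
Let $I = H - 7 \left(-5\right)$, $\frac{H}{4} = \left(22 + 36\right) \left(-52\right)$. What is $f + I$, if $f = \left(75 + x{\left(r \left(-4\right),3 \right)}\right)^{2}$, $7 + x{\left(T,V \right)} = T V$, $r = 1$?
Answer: $-8893$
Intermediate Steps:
$H = -12064$ ($H = 4 \left(22 + 36\right) \left(-52\right) = 4 \cdot 58 \left(-52\right) = 4 \left(-3016\right) = -12064$)
$x{\left(T,V \right)} = -7 + T V$
$f = 3136$ ($f = \left(75 + \left(-7 + 1 \left(-4\right) 3\right)\right)^{2} = \left(75 - 19\right)^{2} = 56^{2} = 3136$)
$I = -12029$ ($I = -12064 - 7 \left(-5\right) = -12064 - -35 = -12064 + 35 = -12029$)
$f + I = 3136 - 12029 = -8893$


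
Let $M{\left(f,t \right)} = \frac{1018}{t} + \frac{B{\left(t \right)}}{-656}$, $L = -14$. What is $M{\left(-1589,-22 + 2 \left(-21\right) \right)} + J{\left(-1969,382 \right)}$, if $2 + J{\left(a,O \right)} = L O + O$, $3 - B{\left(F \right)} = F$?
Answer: $- \frac{6539019}{1312} \approx -4984.0$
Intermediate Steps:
$B{\left(F \right)} = 3 - F$
$J{\left(a,O \right)} = -2 - 13 O$ ($J{\left(a,O \right)} = -2 + \left(- 14 O + O\right) = -2 - 13 O$)
$M{\left(f,t \right)} = - \frac{3}{656} + \frac{1018}{t} + \frac{t}{656}$ ($M{\left(f,t \right)} = \frac{1018}{t} + \frac{3 - t}{-656} = \frac{1018}{t} + \left(3 - t\right) \left(- \frac{1}{656}\right) = \frac{1018}{t} + \left(- \frac{3}{656} + \frac{t}{656}\right) = - \frac{3}{656} + \frac{1018}{t} + \frac{t}{656}$)
$M{\left(-1589,-22 + 2 \left(-21\right) \right)} + J{\left(-1969,382 \right)} = \frac{667808 + \left(-22 + 2 \left(-21\right)\right) \left(-3 + \left(-22 + 2 \left(-21\right)\right)\right)}{656 \left(-22 + 2 \left(-21\right)\right)} - 4968 = \frac{667808 + \left(-22 - 42\right) \left(-3 - 64\right)}{656 \left(-22 - 42\right)} - 4968 = \frac{667808 - 64 \left(-3 - 64\right)}{656 \left(-64\right)} - 4968 = \frac{1}{656} \left(- \frac{1}{64}\right) \left(667808 - -4288\right) - 4968 = \frac{1}{656} \left(- \frac{1}{64}\right) \left(667808 + 4288\right) - 4968 = \frac{1}{656} \left(- \frac{1}{64}\right) 672096 - 4968 = - \frac{21003}{1312} - 4968 = - \frac{6539019}{1312}$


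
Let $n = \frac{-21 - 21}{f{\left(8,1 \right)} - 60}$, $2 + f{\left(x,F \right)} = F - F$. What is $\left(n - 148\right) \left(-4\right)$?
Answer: $\frac{18268}{31} \approx 589.29$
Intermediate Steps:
$f{\left(x,F \right)} = -2$ ($f{\left(x,F \right)} = -2 + \left(F - F\right) = -2 + 0 = -2$)
$n = \frac{21}{31}$ ($n = \frac{-21 - 21}{-2 - 60} = - \frac{42}{-62} = \left(-42\right) \left(- \frac{1}{62}\right) = \frac{21}{31} \approx 0.67742$)
$\left(n - 148\right) \left(-4\right) = \left(\frac{21}{31} - 148\right) \left(-4\right) = \left(- \frac{4567}{31}\right) \left(-4\right) = \frac{18268}{31}$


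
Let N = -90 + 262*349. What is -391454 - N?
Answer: -482802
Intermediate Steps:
N = 91348 (N = -90 + 91438 = 91348)
-391454 - N = -391454 - 1*91348 = -391454 - 91348 = -482802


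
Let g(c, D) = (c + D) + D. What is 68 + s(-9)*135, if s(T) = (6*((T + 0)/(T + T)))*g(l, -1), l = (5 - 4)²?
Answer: -337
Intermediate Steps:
l = 1 (l = 1² = 1)
g(c, D) = c + 2*D (g(c, D) = (D + c) + D = c + 2*D)
s(T) = -3 (s(T) = (6*((T + 0)/(T + T)))*(1 + 2*(-1)) = (6*(T/((2*T))))*(1 - 2) = (6*(T*(1/(2*T))))*(-1) = (6*(½))*(-1) = 3*(-1) = -3)
68 + s(-9)*135 = 68 - 3*135 = 68 - 405 = -337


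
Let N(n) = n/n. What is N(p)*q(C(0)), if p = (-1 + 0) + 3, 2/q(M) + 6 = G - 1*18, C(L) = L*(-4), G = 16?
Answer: -¼ ≈ -0.25000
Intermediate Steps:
C(L) = -4*L
q(M) = -¼ (q(M) = 2/(-6 + (16 - 1*18)) = 2/(-6 + (16 - 18)) = 2/(-6 - 2) = 2/(-8) = 2*(-⅛) = -¼)
p = 2 (p = -1 + 3 = 2)
N(n) = 1
N(p)*q(C(0)) = 1*(-¼) = -¼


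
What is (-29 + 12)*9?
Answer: -153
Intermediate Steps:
(-29 + 12)*9 = -17*9 = -153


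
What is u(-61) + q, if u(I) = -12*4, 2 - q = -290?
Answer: 244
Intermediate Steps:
q = 292 (q = 2 - 1*(-290) = 2 + 290 = 292)
u(I) = -48
u(-61) + q = -48 + 292 = 244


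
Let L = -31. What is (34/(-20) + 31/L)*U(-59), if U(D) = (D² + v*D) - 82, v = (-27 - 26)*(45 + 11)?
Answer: -4819797/10 ≈ -4.8198e+5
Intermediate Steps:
v = -2968 (v = -53*56 = -2968)
U(D) = -82 + D² - 2968*D (U(D) = (D² - 2968*D) - 82 = -82 + D² - 2968*D)
(34/(-20) + 31/L)*U(-59) = (34/(-20) + 31/(-31))*(-82 + (-59)² - 2968*(-59)) = (34*(-1/20) + 31*(-1/31))*(-82 + 3481 + 175112) = (-17/10 - 1)*178511 = -27/10*178511 = -4819797/10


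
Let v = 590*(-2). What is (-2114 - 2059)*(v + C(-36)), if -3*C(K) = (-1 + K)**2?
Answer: 6828419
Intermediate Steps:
C(K) = -(-1 + K)**2/3
v = -1180
(-2114 - 2059)*(v + C(-36)) = (-2114 - 2059)*(-1180 - (-1 - 36)**2/3) = -4173*(-1180 - 1/3*(-37)**2) = -4173*(-1180 - 1/3*1369) = -4173*(-1180 - 1369/3) = -4173*(-4909/3) = 6828419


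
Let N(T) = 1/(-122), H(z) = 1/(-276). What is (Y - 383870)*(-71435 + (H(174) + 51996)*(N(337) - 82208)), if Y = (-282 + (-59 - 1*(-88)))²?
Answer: 2001675418855328645/1464 ≈ 1.3673e+15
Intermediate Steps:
H(z) = -1/276
Y = 64009 (Y = (-282 + (-59 + 88))² = (-282 + 29)² = (-253)² = 64009)
N(T) = -1/122
(Y - 383870)*(-71435 + (H(174) + 51996)*(N(337) - 82208)) = (64009 - 383870)*(-71435 + (-1/276 + 51996)*(-1/122 - 82208)) = -319861*(-71435 + (14350895/276)*(-10029377/122)) = -319861*(-71435 - 143930536242415/33672) = -319861*(-143932941601735/33672) = 2001675418855328645/1464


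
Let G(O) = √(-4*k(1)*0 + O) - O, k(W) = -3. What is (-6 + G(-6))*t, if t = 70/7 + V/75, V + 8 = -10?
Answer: 244*I*√6/25 ≈ 23.907*I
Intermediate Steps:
V = -18 (V = -8 - 10 = -18)
t = 244/25 (t = 70/7 - 18/75 = 70*(⅐) - 18*1/75 = 10 - 6/25 = 244/25 ≈ 9.7600)
G(O) = √O - O (G(O) = √(-4*(-3)*0 + O) - O = √(12*0 + O) - O = √(0 + O) - O = √O - O)
(-6 + G(-6))*t = (-6 + (√(-6) - 1*(-6)))*(244/25) = (-6 + (I*√6 + 6))*(244/25) = (-6 + (6 + I*√6))*(244/25) = (I*√6)*(244/25) = 244*I*√6/25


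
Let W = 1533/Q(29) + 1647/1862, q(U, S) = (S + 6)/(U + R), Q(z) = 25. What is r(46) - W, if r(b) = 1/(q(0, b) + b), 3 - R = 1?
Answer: -104219081/1675800 ≈ -62.191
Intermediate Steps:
R = 2 (R = 3 - 1*1 = 3 - 1 = 2)
q(U, S) = (6 + S)/(2 + U) (q(U, S) = (S + 6)/(U + 2) = (6 + S)/(2 + U))
r(b) = 1/(3 + 3*b/2) (r(b) = 1/((6 + b)/(2 + 0) + b) = 1/((6 + b)/2 + b) = 1/((3 + b/2) + b) = 1/(3 + 3*b/2))
W = 2895621/46550 (W = 1533/25 + 1647/1862 = 2895621/46550 ≈ 62.205)
r(46) - W = 2/(3*(2 + 46)) - 1*2895621/46550 = (⅔)/48 - 2895621/46550 = (⅔)*(1/48) - 2895621/46550 = 1/72 - 2895621/46550 = -104219081/1675800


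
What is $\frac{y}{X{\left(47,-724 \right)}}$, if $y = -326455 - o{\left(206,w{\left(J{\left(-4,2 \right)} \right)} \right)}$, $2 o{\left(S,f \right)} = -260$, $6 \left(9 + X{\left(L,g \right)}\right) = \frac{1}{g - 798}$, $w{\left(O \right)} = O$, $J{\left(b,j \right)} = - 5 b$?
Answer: $\frac{2979999900}{82189} \approx 36258.0$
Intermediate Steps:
$X{\left(L,g \right)} = -9 + \frac{1}{6 \left(-798 + g\right)}$ ($X{\left(L,g \right)} = -9 + \frac{1}{6 \left(g - 798\right)} = -9 + \frac{1}{6 \left(-798 + g\right)}$)
$o{\left(S,f \right)} = -130$ ($o{\left(S,f \right)} = \frac{1}{2} \left(-260\right) = -130$)
$y = -326325$ ($y = -326455 - -130 = -326455 + 130 = -326325$)
$\frac{y}{X{\left(47,-724 \right)}} = - \frac{326325}{\frac{1}{6} \frac{1}{-798 - 724} \left(43093 - -39096\right)} = - \frac{326325}{\frac{1}{6} \frac{1}{-1522} \left(43093 + 39096\right)} = - \frac{326325}{\frac{1}{6} \left(- \frac{1}{1522}\right) 82189} = - \frac{326325}{- \frac{82189}{9132}} = \left(-326325\right) \left(- \frac{9132}{82189}\right) = \frac{2979999900}{82189}$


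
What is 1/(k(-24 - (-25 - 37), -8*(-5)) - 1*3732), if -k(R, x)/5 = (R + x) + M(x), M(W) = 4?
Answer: -1/4142 ≈ -0.00024143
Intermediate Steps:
k(R, x) = -20 - 5*R - 5*x (k(R, x) = -5*((R + x) + 4) = -5*(4 + R + x) = -20 - 5*R - 5*x)
1/(k(-24 - (-25 - 37), -8*(-5)) - 1*3732) = 1/((-20 - 5*(-24 - (-25 - 37)) - (-40)*(-5)) - 1*3732) = 1/((-20 - 5*(-24 - 1*(-62)) - 5*40) - 3732) = 1/((-20 - 5*(-24 + 62) - 200) - 3732) = 1/((-20 - 5*38 - 200) - 3732) = 1/((-20 - 190 - 200) - 3732) = 1/(-410 - 3732) = 1/(-4142) = -1/4142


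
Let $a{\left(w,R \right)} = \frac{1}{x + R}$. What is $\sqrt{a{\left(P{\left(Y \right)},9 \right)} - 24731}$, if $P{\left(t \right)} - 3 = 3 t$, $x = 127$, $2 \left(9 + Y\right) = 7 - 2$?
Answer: $\frac{i \sqrt{114356110}}{68} \approx 157.26 i$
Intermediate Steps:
$Y = - \frac{13}{2}$ ($Y = -9 + \frac{7 - 2}{2} = -9 + \frac{1}{2} \cdot 5 = -9 + \frac{5}{2} = - \frac{13}{2} \approx -6.5$)
$P{\left(t \right)} = 3 + 3 t$
$a{\left(w,R \right)} = \frac{1}{127 + R}$
$\sqrt{a{\left(P{\left(Y \right)},9 \right)} - 24731} = \sqrt{\frac{1}{127 + 9} - 24731} = \sqrt{\frac{1}{136} - 24731} = \sqrt{- \frac{3363415}{136}} = \frac{i \sqrt{114356110}}{68}$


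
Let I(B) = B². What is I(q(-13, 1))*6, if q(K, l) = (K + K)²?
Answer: 2741856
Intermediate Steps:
q(K, l) = 4*K² (q(K, l) = (2*K)² = 4*K²)
I(q(-13, 1))*6 = (4*(-13)²)²*6 = (4*169)²*6 = 676²*6 = 456976*6 = 2741856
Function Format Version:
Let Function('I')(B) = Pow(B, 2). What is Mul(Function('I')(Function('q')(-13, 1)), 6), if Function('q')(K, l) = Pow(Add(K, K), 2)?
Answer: 2741856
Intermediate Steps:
Function('q')(K, l) = Mul(4, Pow(K, 2)) (Function('q')(K, l) = Pow(Mul(2, K), 2) = Mul(4, Pow(K, 2)))
Mul(Function('I')(Function('q')(-13, 1)), 6) = Mul(Pow(Mul(4, Pow(-13, 2)), 2), 6) = Mul(Pow(Mul(4, 169), 2), 6) = Mul(Pow(676, 2), 6) = Mul(456976, 6) = 2741856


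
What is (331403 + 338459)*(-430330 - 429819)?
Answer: -576181129438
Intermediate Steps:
(331403 + 338459)*(-430330 - 429819) = 669862*(-860149) = -576181129438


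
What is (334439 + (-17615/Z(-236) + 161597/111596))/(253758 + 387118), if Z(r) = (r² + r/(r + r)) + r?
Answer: 4139813616140881/7932980972006416 ≈ 0.52185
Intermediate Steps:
Z(r) = ½ + r + r² (Z(r) = (r² + r/((2*r))) + r = (r² + (1/(2*r))*r) + r = (r² + ½) + r = (½ + r²) + r = ½ + r + r²)
(334439 + (-17615/Z(-236) + 161597/111596))/(253758 + 387118) = (334439 + (-17615/(½ - 236 + (-236)²) + 161597/111596))/(253758 + 387118) = (334439 + (-17615/(½ - 236 + 55696) + 161597*(1/111596)))/640876 = (334439 + (-17615/110921/2 + 161597/111596))*(1/640876) = (334439 + (-17615*2/110921 + 161597/111596))*(1/640876) = (334439 + (-35230/110921 + 161597/111596))*(1/640876) = (334439 + 13992973757/12378339916)*(1/640876) = (4139813616140881/12378339916)*(1/640876) = 4139813616140881/7932980972006416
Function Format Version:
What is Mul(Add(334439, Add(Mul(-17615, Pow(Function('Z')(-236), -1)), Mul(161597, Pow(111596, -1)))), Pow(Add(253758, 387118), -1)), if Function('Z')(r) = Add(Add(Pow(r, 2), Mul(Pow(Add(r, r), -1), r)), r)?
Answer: Rational(4139813616140881, 7932980972006416) ≈ 0.52185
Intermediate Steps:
Function('Z')(r) = Add(Rational(1, 2), r, Pow(r, 2)) (Function('Z')(r) = Add(Add(Pow(r, 2), Mul(Pow(Mul(2, r), -1), r)), r) = Add(Add(Pow(r, 2), Mul(Mul(Rational(1, 2), Pow(r, -1)), r)), r) = Add(Add(Pow(r, 2), Rational(1, 2)), r) = Add(Add(Rational(1, 2), Pow(r, 2)), r) = Add(Rational(1, 2), r, Pow(r, 2)))
Mul(Add(334439, Add(Mul(-17615, Pow(Function('Z')(-236), -1)), Mul(161597, Pow(111596, -1)))), Pow(Add(253758, 387118), -1)) = Mul(Add(334439, Add(Mul(-17615, Pow(Add(Rational(1, 2), -236, Pow(-236, 2)), -1)), Mul(161597, Pow(111596, -1)))), Pow(Add(253758, 387118), -1)) = Mul(Add(334439, Add(Mul(-17615, Pow(Add(Rational(1, 2), -236, 55696), -1)), Mul(161597, Rational(1, 111596)))), Pow(640876, -1)) = Mul(Add(334439, Add(Mul(-17615, Pow(Rational(110921, 2), -1)), Rational(161597, 111596))), Rational(1, 640876)) = Mul(Add(334439, Add(Mul(-17615, Rational(2, 110921)), Rational(161597, 111596))), Rational(1, 640876)) = Mul(Add(334439, Add(Rational(-35230, 110921), Rational(161597, 111596))), Rational(1, 640876)) = Mul(Add(334439, Rational(13992973757, 12378339916)), Rational(1, 640876)) = Mul(Rational(4139813616140881, 12378339916), Rational(1, 640876)) = Rational(4139813616140881, 7932980972006416)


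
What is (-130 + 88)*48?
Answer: -2016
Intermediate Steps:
(-130 + 88)*48 = -42*48 = -2016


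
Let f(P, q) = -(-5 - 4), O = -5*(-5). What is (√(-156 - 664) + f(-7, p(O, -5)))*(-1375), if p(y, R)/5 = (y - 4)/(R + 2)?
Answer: -12375 - 2750*I*√205 ≈ -12375.0 - 39374.0*I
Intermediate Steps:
O = 25
p(y, R) = 5*(-4 + y)/(2 + R) (p(y, R) = 5*((y - 4)/(R + 2)) = 5*((-4 + y)/(2 + R)) = 5*(-4 + y)/(2 + R))
f(P, q) = 9 (f(P, q) = -1*(-9) = 9)
(√(-156 - 664) + f(-7, p(O, -5)))*(-1375) = (√(-156 - 664) + 9)*(-1375) = (√(-820) + 9)*(-1375) = (2*I*√205 + 9)*(-1375) = (9 + 2*I*√205)*(-1375) = -12375 - 2750*I*√205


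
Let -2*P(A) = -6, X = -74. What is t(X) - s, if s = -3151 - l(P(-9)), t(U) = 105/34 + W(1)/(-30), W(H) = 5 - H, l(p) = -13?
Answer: 1601887/510 ≈ 3141.0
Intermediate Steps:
P(A) = 3 (P(A) = -1/2*(-6) = 3)
t(U) = 1507/510 (t(U) = 105/34 + (5 - 1*1)/(-30) = 105*(1/34) + (5 - 1)*(-1/30) = 105/34 + 4*(-1/30) = 105/34 - 2/15 = 1507/510)
s = -3138 (s = -3151 - 1*(-13) = -3151 + 13 = -3138)
t(X) - s = 1507/510 - 1*(-3138) = 1507/510 + 3138 = 1601887/510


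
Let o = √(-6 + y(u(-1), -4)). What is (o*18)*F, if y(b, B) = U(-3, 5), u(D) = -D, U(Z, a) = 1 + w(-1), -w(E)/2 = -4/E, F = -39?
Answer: -702*I*√13 ≈ -2531.1*I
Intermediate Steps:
w(E) = 8/E (w(E) = -(-8)/E = 8/E)
U(Z, a) = -7 (U(Z, a) = 1 + 8/(-1) = 1 + 8*(-1) = 1 - 8 = -7)
y(b, B) = -7
o = I*√13 (o = √(-6 - 7) = √(-13) = I*√13 ≈ 3.6056*I)
(o*18)*F = ((I*√13)*18)*(-39) = (18*I*√13)*(-39) = -702*I*√13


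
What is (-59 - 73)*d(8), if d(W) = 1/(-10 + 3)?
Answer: 132/7 ≈ 18.857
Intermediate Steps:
d(W) = -1/7 (d(W) = 1/(-7) = -1/7)
(-59 - 73)*d(8) = (-59 - 73)*(-1/7) = -132*(-1/7) = 132/7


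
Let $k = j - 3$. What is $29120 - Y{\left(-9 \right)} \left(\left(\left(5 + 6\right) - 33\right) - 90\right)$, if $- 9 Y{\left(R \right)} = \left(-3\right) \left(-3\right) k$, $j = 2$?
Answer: $29232$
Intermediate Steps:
$k = -1$ ($k = 2 - 3 = -1$)
$Y{\left(R \right)} = 1$ ($Y{\left(R \right)} = - \frac{\left(-3\right) \left(-3\right) \left(-1\right)}{9} = - \frac{9 \left(-1\right)}{9} = \left(- \frac{1}{9}\right) \left(-9\right) = 1$)
$29120 - Y{\left(-9 \right)} \left(\left(\left(5 + 6\right) - 33\right) - 90\right) = 29120 - 1 \left(\left(\left(5 + 6\right) - 33\right) - 90\right) = 29120 - 1 \left(\left(11 - 33\right) - 90\right) = 29120 - 1 \left(-22 - 90\right) = 29120 - 1 \left(-112\right) = 29120 - -112 = 29120 + 112 = 29232$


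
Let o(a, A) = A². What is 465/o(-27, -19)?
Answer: 465/361 ≈ 1.2881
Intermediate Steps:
465/o(-27, -19) = 465/((-19)²) = 465/361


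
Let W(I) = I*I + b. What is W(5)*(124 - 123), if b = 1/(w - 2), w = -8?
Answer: 249/10 ≈ 24.900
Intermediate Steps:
b = -⅒ (b = 1/(-8 - 2) = 1/(-10) = -⅒ ≈ -0.10000)
W(I) = -⅒ + I² (W(I) = I*I - ⅒ = I² - ⅒ = -⅒ + I²)
W(5)*(124 - 123) = (-⅒ + 5²)*(124 - 123) = (-⅒ + 25)*1 = (249/10)*1 = 249/10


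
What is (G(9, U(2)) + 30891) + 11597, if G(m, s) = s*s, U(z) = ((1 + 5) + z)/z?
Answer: 42504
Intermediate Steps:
U(z) = (6 + z)/z
G(m, s) = s²
(G(9, U(2)) + 30891) + 11597 = (((6 + 2)/2)² + 30891) + 11597 = (((½)*8)² + 30891) + 11597 = (4² + 30891) + 11597 = (16 + 30891) + 11597 = 30907 + 11597 = 42504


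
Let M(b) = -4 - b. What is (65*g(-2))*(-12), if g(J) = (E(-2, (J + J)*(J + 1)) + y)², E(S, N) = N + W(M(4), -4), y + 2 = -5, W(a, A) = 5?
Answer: -3120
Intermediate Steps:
y = -7 (y = -2 - 5 = -7)
E(S, N) = 5 + N (E(S, N) = N + 5 = 5 + N)
g(J) = (-2 + 2*J*(1 + J))² (g(J) = ((5 + (J + J)*(J + 1)) - 7)² = ((5 + (2*J)*(1 + J)) - 7)² = ((5 + 2*J*(1 + J)) - 7)² = (-2 + 2*J*(1 + J))²)
(65*g(-2))*(-12) = (65*(4*(-1 - 2*(1 - 2))²))*(-12) = (65*(4*(-1 - 2*(-1))²))*(-12) = (65*(4*(-1 + 2)²))*(-12) = (65*(4*1²))*(-12) = (65*(4*1))*(-12) = (65*4)*(-12) = 260*(-12) = -3120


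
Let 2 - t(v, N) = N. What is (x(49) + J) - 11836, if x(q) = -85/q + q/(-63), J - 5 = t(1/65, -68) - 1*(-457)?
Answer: -4986172/441 ≈ -11307.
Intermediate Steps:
t(v, N) = 2 - N
J = 532 (J = 5 + ((2 - 1*(-68)) - 1*(-457)) = 5 + ((2 + 68) + 457) = 5 + (70 + 457) = 5 + 527 = 532)
x(q) = -85/q - q/63 (x(q) = -85/q + q*(-1/63) = -85/q - q/63)
(x(49) + J) - 11836 = ((-85/49 - 1/63*49) + 532) - 11836 = ((-85*1/49 - 7/9) + 532) - 11836 = ((-85/49 - 7/9) + 532) - 11836 = (-1108/441 + 532) - 11836 = 233504/441 - 11836 = -4986172/441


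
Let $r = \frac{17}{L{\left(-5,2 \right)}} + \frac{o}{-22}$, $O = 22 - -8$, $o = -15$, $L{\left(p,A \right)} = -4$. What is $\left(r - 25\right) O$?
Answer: $- \frac{18855}{22} \approx -857.04$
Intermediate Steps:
$O = 30$ ($O = 22 + 8 = 30$)
$r = - \frac{157}{44}$ ($r = \frac{17}{-4} - \frac{15}{-22} = 17 \left(- \frac{1}{4}\right) - - \frac{15}{22} = - \frac{17}{4} + \frac{15}{22} = - \frac{157}{44} \approx -3.5682$)
$\left(r - 25\right) O = \left(- \frac{157}{44} - 25\right) 30 = \left(- \frac{1257}{44}\right) 30 = - \frac{18855}{22}$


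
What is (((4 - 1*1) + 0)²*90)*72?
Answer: 58320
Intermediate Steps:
(((4 - 1*1) + 0)²*90)*72 = (((4 - 1) + 0)²*90)*72 = ((3 + 0)²*90)*72 = (3²*90)*72 = (9*90)*72 = 810*72 = 58320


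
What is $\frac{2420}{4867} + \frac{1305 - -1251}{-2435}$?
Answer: $- \frac{6547352}{11851145} \approx -0.55247$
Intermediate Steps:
$\frac{2420}{4867} + \frac{1305 - -1251}{-2435} = 2420 \cdot \frac{1}{4867} + \left(1305 + 1251\right) \left(- \frac{1}{2435}\right) = \frac{2420}{4867} + 2556 \left(- \frac{1}{2435}\right) = \frac{2420}{4867} - \frac{2556}{2435} = - \frac{6547352}{11851145}$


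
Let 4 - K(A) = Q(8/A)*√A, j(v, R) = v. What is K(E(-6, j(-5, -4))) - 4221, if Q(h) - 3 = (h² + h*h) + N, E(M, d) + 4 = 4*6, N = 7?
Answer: -4217 - 516*√5/25 ≈ -4263.2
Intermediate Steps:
E(M, d) = 20 (E(M, d) = -4 + 4*6 = -4 + 24 = 20)
Q(h) = 10 + 2*h² (Q(h) = 3 + ((h² + h*h) + 7) = 3 + ((h² + h²) + 7) = 3 + (2*h² + 7) = 3 + (7 + 2*h²) = 10 + 2*h²)
K(A) = 4 - √A*(10 + 128/A²) (K(A) = 4 - (10 + 2*(8/A)²)*√A = 4 - (10 + 2*(64/A²))*√A = 4 - (10 + 128/A²)*√A = 4 - √A*(10 + 128/A²))
K(E(-6, j(-5, -4))) - 4221 = (4 - 16*√5/25 - 20*√5) - 4221 = (4 - 516*√5/25) - 4221 = -4217 - 516*√5/25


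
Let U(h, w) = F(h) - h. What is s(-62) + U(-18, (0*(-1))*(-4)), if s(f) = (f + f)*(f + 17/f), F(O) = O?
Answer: 7722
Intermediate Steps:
s(f) = 2*f*(f + 17/f) (s(f) = (2*f)*(f + 17/f) = 2*f*(f + 17/f))
U(h, w) = 0 (U(h, w) = h - h = 0)
s(-62) + U(-18, (0*(-1))*(-4)) = (34 + 2*(-62)**2) + 0 = (34 + 2*3844) + 0 = (34 + 7688) + 0 = 7722 + 0 = 7722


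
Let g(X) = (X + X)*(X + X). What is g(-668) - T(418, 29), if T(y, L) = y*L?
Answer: 1772774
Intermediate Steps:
g(X) = 4*X² (g(X) = (2*X)*(2*X) = 4*X²)
T(y, L) = L*y
g(-668) - T(418, 29) = 4*(-668)² - 29*418 = 4*446224 - 1*12122 = 1784896 - 12122 = 1772774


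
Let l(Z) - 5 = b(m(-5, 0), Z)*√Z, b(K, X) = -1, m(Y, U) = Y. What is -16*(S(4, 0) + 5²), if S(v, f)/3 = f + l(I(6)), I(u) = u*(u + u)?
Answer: -640 + 288*√2 ≈ -232.71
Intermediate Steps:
I(u) = 2*u² (I(u) = u*(2*u) = 2*u²)
l(Z) = 5 - √Z
S(v, f) = 15 - 18*√2 + 3*f (S(v, f) = 3*(f + (5 - √(2*6²))) = 3*(f + (5 - √(2*36))) = 3*(f + (5 - √72)) = 3*(f + (5 - 6*√2)) = 3*(5 + f - 6*√2) = 15 - 18*√2 + 3*f)
-16*(S(4, 0) + 5²) = -16*((15 - 18*√2 + 3*0) + 5²) = -16*((15 - 18*√2 + 0) + 25) = -16*((15 - 18*√2) + 25) = -16*(40 - 18*√2) = -640 + 288*√2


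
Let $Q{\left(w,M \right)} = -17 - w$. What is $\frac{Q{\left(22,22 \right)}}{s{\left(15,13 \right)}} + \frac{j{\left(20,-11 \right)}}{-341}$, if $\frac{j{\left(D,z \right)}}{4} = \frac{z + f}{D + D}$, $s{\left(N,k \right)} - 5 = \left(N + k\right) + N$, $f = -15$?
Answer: $- \frac{21957}{27280} \approx -0.80488$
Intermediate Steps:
$s{\left(N,k \right)} = 5 + k + 2 N$ ($s{\left(N,k \right)} = 5 + \left(\left(N + k\right) + N\right) = 5 + \left(k + 2 N\right) = 5 + k + 2 N$)
$j{\left(D,z \right)} = \frac{2 \left(-15 + z\right)}{D}$ ($j{\left(D,z \right)} = 4 \frac{z - 15}{D + D} = 4 \frac{-15 + z}{2 D} = \frac{2 \left(-15 + z\right)}{D}$)
$\frac{Q{\left(22,22 \right)}}{s{\left(15,13 \right)}} + \frac{j{\left(20,-11 \right)}}{-341} = \frac{-17 - 22}{5 + 13 + 2 \cdot 15} + \frac{2 \cdot \frac{1}{20} \left(-15 - 11\right)}{-341} = \frac{-17 - 22}{5 + 13 + 30} + 2 \cdot \frac{1}{20} \left(-26\right) \left(- \frac{1}{341}\right) = - \frac{39}{48} - - \frac{13}{1705} = \left(-39\right) \frac{1}{48} + \frac{13}{1705} = - \frac{13}{16} + \frac{13}{1705} = - \frac{21957}{27280}$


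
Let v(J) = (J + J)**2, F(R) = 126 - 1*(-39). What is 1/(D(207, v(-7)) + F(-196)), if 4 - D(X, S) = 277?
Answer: -1/108 ≈ -0.0092593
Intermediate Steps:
F(R) = 165 (F(R) = 126 + 39 = 165)
v(J) = 4*J**2 (v(J) = (2*J)**2 = 4*J**2)
D(X, S) = -273 (D(X, S) = 4 - 1*277 = 4 - 277 = -273)
1/(D(207, v(-7)) + F(-196)) = 1/(-273 + 165) = 1/(-108) = -1/108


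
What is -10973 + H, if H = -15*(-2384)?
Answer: 24787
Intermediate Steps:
H = 35760
-10973 + H = -10973 + 35760 = 24787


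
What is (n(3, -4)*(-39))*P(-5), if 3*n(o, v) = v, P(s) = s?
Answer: -260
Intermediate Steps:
n(o, v) = v/3
(n(3, -4)*(-39))*P(-5) = (((1/3)*(-4))*(-39))*(-5) = -4/3*(-39)*(-5) = 52*(-5) = -260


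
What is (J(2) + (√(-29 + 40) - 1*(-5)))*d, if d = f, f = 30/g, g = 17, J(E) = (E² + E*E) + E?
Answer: 450/17 + 30*√11/17 ≈ 32.323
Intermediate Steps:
J(E) = E + 2*E² (J(E) = (E² + E²) + E = 2*E² + E = E + 2*E²)
f = 30/17 ≈ 1.7647
d = 30/17 ≈ 1.7647
(J(2) + (√(-29 + 40) - 1*(-5)))*d = (2*(1 + 2*2) + (√(-29 + 40) - 1*(-5)))*(30/17) = (2*(1 + 4) + (√11 + 5))*(30/17) = (2*5 + (5 + √11))*(30/17) = (10 + (5 + √11))*(30/17) = (15 + √11)*(30/17) = 450/17 + 30*√11/17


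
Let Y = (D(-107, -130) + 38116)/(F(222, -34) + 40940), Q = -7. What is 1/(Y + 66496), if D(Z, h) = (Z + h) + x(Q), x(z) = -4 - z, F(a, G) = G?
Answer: 20453/1360061629 ≈ 1.5038e-5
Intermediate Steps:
D(Z, h) = 3 + Z + h (D(Z, h) = (Z + h) + (-4 - 1*(-7)) = (Z + h) + (-4 + 7) = (Z + h) + 3 = 3 + Z + h)
Y = 18941/20453 (Y = ((3 - 107 - 130) + 38116)/(-34 + 40940) = (-234 + 38116)/40906 = 37882*(1/40906) = 18941/20453 ≈ 0.92607)
1/(Y + 66496) = 1/(18941/20453 + 66496) = 1/(1360061629/20453) = 20453/1360061629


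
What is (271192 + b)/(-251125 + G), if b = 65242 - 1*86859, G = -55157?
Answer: -249575/306282 ≈ -0.81485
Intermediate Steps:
b = -21617 (b = 65242 - 86859 = -21617)
(271192 + b)/(-251125 + G) = (271192 - 21617)/(-251125 - 55157) = 249575/(-306282) = 249575*(-1/306282) = -249575/306282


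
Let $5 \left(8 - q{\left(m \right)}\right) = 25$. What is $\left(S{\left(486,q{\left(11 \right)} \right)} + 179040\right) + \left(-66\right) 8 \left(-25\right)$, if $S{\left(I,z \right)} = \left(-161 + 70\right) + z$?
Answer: $192152$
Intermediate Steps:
$q{\left(m \right)} = 3$ ($q{\left(m \right)} = 8 - 5 = 3$)
$S{\left(I,z \right)} = -91 + z$
$\left(S{\left(486,q{\left(11 \right)} \right)} + 179040\right) + \left(-66\right) 8 \left(-25\right) = \left(\left(-91 + 3\right) + 179040\right) + \left(-66\right) 8 \left(-25\right) = \left(-88 + 179040\right) - -13200 = 178952 + 13200 = 192152$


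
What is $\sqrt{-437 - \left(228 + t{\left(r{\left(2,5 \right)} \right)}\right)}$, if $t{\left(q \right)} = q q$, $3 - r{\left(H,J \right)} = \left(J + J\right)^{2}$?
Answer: $i \sqrt{10074} \approx 100.37 i$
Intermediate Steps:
$r{\left(H,J \right)} = 3 - 4 J^{2}$ ($r{\left(H,J \right)} = 3 - \left(J + J\right)^{2} = 3 - \left(2 J\right)^{2} = 3 - 4 J^{2}$)
$t{\left(q \right)} = q^{2}$
$\sqrt{-437 - \left(228 + t{\left(r{\left(2,5 \right)} \right)}\right)} = \sqrt{-437 - \left(228 + \left(3 - 4 \cdot 5^{2}\right)^{2}\right)} = \sqrt{-437 - \left(228 + \left(3 - 100\right)^{2}\right)} = \sqrt{-437 - 9637} = \sqrt{-10074} = i \sqrt{10074}$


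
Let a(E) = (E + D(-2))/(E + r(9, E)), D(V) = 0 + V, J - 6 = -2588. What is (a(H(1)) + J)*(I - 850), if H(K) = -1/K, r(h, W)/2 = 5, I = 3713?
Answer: -22179661/3 ≈ -7.3932e+6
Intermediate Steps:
J = -2582 (J = 6 - 2588 = -2582)
r(h, W) = 10 (r(h, W) = 2*5 = 10)
D(V) = V
a(E) = (-2 + E)/(10 + E) (a(E) = (E - 2)/(E + 10) = (-2 + E)/(10 + E))
(a(H(1)) + J)*(I - 850) = ((-2 - 1/1)/(10 - 1/1) - 2582)*(3713 - 850) = ((-2 - 1*1)/(10 - 1*1) - 2582)*2863 = ((-2 - 1)/(10 - 1) - 2582)*2863 = (-3/9 - 2582)*2863 = ((1/9)*(-3) - 2582)*2863 = (-1/3 - 2582)*2863 = -7747/3*2863 = -22179661/3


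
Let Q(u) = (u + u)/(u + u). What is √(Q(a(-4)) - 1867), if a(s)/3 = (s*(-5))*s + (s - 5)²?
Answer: I*√1866 ≈ 43.197*I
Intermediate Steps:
a(s) = -15*s² + 3*(-5 + s)² (a(s) = 3*((s*(-5))*s + (s - 5)²) = 3*((-5*s)*s + (-5 + s)²) = 3*(-5*s² + (-5 + s)²) = 3*((-5 + s)² - 5*s²) = -15*s² + 3*(-5 + s)²)
Q(u) = 1 (Q(u) = (2*u)/((2*u)) = (2*u)*(1/(2*u)) = 1)
√(Q(a(-4)) - 1867) = √(1 - 1867) = √(-1866) = I*√1866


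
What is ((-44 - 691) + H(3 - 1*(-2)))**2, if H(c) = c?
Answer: 532900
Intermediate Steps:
((-44 - 691) + H(3 - 1*(-2)))**2 = ((-44 - 691) + (3 - 1*(-2)))**2 = (-735 + (3 + 2))**2 = (-735 + 5)**2 = (-730)**2 = 532900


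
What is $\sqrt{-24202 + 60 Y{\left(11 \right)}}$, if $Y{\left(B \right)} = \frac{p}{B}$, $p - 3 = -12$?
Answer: $\frac{i \sqrt{2934382}}{11} \approx 155.73 i$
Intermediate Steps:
$p = -9$ ($p = 3 - 12 = -9$)
$Y{\left(B \right)} = - \frac{9}{B}$
$\sqrt{-24202 + 60 Y{\left(11 \right)}} = \sqrt{-24202 + 60 \left(- \frac{9}{11}\right)} = \sqrt{-24202 - \frac{540}{11}} = \sqrt{- \frac{266762}{11}} = \frac{i \sqrt{2934382}}{11}$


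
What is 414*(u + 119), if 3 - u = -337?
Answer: 190026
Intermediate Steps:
u = 340 (u = 3 - 1*(-337) = 3 + 337 = 340)
414*(u + 119) = 414*(340 + 119) = 414*459 = 190026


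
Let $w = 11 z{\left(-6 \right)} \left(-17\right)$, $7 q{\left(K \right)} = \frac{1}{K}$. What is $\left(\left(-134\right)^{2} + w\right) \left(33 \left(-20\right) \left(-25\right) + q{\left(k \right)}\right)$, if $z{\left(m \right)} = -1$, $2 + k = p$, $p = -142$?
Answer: $\frac{301754357857}{1008} \approx 2.9936 \cdot 10^{8}$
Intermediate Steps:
$k = -144$ ($k = -2 - 142 = -144$)
$q{\left(K \right)} = \frac{1}{7 K}$
$w = 187$ ($w = 11 \left(-1\right) \left(-17\right) = \left(-11\right) \left(-17\right) = 187$)
$\left(\left(-134\right)^{2} + w\right) \left(33 \left(-20\right) \left(-25\right) + q{\left(k \right)}\right) = \left(\left(-134\right)^{2} + 187\right) \left(33 \left(-20\right) \left(-25\right) + \frac{1}{7 \left(-144\right)}\right) = \left(17956 + 187\right) \left(\left(-660\right) \left(-25\right) + \frac{1}{7} \left(- \frac{1}{144}\right)\right) = 18143 \left(16500 - \frac{1}{1008}\right) = 18143 \cdot \frac{16631999}{1008} = \frac{301754357857}{1008}$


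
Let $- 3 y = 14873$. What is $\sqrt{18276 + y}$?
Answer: $\frac{\sqrt{119865}}{3} \approx 115.41$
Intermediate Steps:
$y = - \frac{14873}{3}$ ($y = \left(- \frac{1}{3}\right) 14873 = - \frac{14873}{3} \approx -4957.7$)
$\sqrt{18276 + y} = \sqrt{18276 - \frac{14873}{3}} = \sqrt{\frac{39955}{3}} = \frac{\sqrt{119865}}{3}$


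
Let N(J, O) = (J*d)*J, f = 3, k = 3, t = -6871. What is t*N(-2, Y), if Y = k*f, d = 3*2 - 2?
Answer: -109936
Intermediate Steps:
d = 4 (d = 6 - 2 = 4)
Y = 9 (Y = 3*3 = 9)
N(J, O) = 4*J**2 (N(J, O) = (J*4)*J = (4*J)*J = 4*J**2)
t*N(-2, Y) = -27484*(-2)**2 = -27484*4 = -6871*16 = -109936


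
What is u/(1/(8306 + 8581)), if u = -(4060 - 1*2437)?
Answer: -27407601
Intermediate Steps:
u = -1623 (u = -(4060 - 2437) = -1*1623 = -1623)
u/(1/(8306 + 8581)) = -1623/(1/(8306 + 8581)) = -1623/(1/16887) = -1623/1/16887 = -1623*16887 = -27407601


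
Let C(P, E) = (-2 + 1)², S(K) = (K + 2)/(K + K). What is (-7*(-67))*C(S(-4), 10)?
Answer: 469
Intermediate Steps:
S(K) = (2 + K)/(2*K) (S(K) = (2 + K)/((2*K)) = (2 + K)*(1/(2*K)) = (2 + K)/(2*K))
C(P, E) = 1 (C(P, E) = (-1)² = 1)
(-7*(-67))*C(S(-4), 10) = -7*(-67)*1 = 469*1 = 469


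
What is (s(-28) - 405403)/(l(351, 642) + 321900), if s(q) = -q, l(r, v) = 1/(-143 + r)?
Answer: -84318000/66955201 ≈ -1.2593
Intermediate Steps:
(s(-28) - 405403)/(l(351, 642) + 321900) = (-1*(-28) - 405403)/(1/(-143 + 351) + 321900) = (28 - 405403)/(1/208 + 321900) = -405375/(1/208 + 321900) = -405375/66955201/208 = -405375*208/66955201 = -84318000/66955201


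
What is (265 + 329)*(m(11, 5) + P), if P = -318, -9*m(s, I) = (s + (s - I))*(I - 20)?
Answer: -172062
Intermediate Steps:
m(s, I) = -(-20 + I)*(-I + 2*s)/9 (m(s, I) = -(s + (s - I))*(I - 20)/9 = -(-I + 2*s)*(-20 + I)/9 = -(-20 + I)*(-I + 2*s)/9)
(265 + 329)*(m(11, 5) + P) = (265 + 329)*((-20/9*5 + (⅑)*5² + (40/9)*11 - 2/9*5*11) - 318) = 594*((-100/9 + (⅑)*25 + 440/9 - 110/9) - 318) = 594*((-100/9 + 25/9 + 440/9 - 110/9) - 318) = 594*(85/3 - 318) = 594*(-869/3) = -172062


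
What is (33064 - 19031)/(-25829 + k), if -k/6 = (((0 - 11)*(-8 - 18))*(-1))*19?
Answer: 14033/6775 ≈ 2.0713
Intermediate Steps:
k = 32604 (k = -6*((0 - 11)*(-8 - 18))*(-1)*19 = -6*-11*(-26)*(-1)*19 = -6*286*(-1)*19 = -(-1716)*19 = -6*(-5434) = 32604)
(33064 - 19031)/(-25829 + k) = (33064 - 19031)/(-25829 + 32604) = 14033/6775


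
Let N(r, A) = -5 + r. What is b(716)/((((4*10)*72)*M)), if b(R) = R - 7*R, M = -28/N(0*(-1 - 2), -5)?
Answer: -179/672 ≈ -0.26637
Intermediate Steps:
M = 28/5 (M = -28/(-5 + 0*(-1 - 2)) = -28/(-5 + 0*(-3)) = -28/(-5 + 0) = -28/(-5) = -28*(-⅕) = 28/5 ≈ 5.6000)
b(R) = -6*R
b(716)/((((4*10)*72)*M)) = (-6*716)/((((4*10)*72)*(28/5))) = -4296/((40*72)*(28/5)) = -4296/(2880*(28/5)) = -4296/16128 = -4296*1/16128 = -179/672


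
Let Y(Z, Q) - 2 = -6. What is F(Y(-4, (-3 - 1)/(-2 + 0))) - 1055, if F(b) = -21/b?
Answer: -4199/4 ≈ -1049.8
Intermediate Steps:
Y(Z, Q) = -4 (Y(Z, Q) = 2 - 6 = -4)
F(Y(-4, (-3 - 1)/(-2 + 0))) - 1055 = -21/(-4) - 1055 = -21*(-¼) - 1055 = 21/4 - 1055 = -4199/4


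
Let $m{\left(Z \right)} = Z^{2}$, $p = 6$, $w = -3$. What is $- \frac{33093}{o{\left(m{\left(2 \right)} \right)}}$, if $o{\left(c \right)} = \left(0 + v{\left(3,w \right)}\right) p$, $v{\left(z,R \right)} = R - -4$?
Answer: $- \frac{11031}{2} \approx -5515.5$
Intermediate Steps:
$v{\left(z,R \right)} = 4 + R$ ($v{\left(z,R \right)} = R + 4 = 4 + R$)
$o{\left(c \right)} = 6$ ($o{\left(c \right)} = \left(0 + \left(4 - 3\right)\right) 6 = \left(0 + 1\right) 6 = 1 \cdot 6 = 6$)
$- \frac{33093}{o{\left(m{\left(2 \right)} \right)}} = - \frac{33093}{6} = \left(-33093\right) \frac{1}{6} = - \frac{11031}{2}$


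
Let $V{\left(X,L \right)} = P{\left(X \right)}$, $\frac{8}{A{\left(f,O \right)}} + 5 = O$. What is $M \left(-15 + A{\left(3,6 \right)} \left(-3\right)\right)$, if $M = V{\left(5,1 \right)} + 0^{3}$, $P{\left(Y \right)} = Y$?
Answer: $-195$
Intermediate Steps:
$A{\left(f,O \right)} = \frac{8}{-5 + O}$
$V{\left(X,L \right)} = X$
$M = 5$ ($M = 5 + 0^{3} = 5 + 0 = 5$)
$M \left(-15 + A{\left(3,6 \right)} \left(-3\right)\right) = 5 \left(-15 + \frac{8}{-5 + 6} \left(-3\right)\right) = 5 \left(-15 + \frac{8}{1} \left(-3\right)\right) = 5 \left(-15 + 8 \cdot 1 \left(-3\right)\right) = 5 \left(-15 + 8 \left(-3\right)\right) = 5 \left(-15 - 24\right) = 5 \left(-39\right) = -195$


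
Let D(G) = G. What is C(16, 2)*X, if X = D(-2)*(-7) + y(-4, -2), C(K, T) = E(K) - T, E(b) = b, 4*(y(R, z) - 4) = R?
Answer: 238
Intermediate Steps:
y(R, z) = 4 + R/4
C(K, T) = K - T
X = 17 (X = -2*(-7) + (4 + (¼)*(-4)) = 14 + (4 - 1) = 14 + 3 = 17)
C(16, 2)*X = (16 - 1*2)*17 = (16 - 2)*17 = 14*17 = 238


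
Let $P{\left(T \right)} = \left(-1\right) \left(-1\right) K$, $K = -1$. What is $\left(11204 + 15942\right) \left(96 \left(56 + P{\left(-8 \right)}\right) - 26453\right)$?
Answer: $-574762258$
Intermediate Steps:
$P{\left(T \right)} = -1$ ($P{\left(T \right)} = \left(-1\right) \left(-1\right) \left(-1\right) = 1 \left(-1\right) = -1$)
$\left(11204 + 15942\right) \left(96 \left(56 + P{\left(-8 \right)}\right) - 26453\right) = \left(11204 + 15942\right) \left(96 \left(56 - 1\right) - 26453\right) = 27146 \left(96 \cdot 55 - 26453\right) = 27146 \left(5280 - 26453\right) = 27146 \left(-21173\right) = -574762258$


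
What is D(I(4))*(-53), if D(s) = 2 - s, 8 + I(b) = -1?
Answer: -583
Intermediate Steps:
I(b) = -9 (I(b) = -8 - 1 = -9)
D(I(4))*(-53) = (2 - 1*(-9))*(-53) = (2 + 9)*(-53) = 11*(-53) = -583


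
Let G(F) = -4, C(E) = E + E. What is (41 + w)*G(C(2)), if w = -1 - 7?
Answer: -132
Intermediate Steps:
C(E) = 2*E
w = -8
(41 + w)*G(C(2)) = (41 - 8)*(-4) = 33*(-4) = -132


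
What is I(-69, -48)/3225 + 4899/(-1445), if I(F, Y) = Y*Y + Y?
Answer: -835957/310675 ≈ -2.6908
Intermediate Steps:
I(F, Y) = Y + Y² (I(F, Y) = Y² + Y = Y + Y²)
I(-69, -48)/3225 + 4899/(-1445) = -48*(1 - 48)/3225 + 4899/(-1445) = -48*(-47)*(1/3225) + 4899*(-1/1445) = 2256*(1/3225) - 4899/1445 = 752/1075 - 4899/1445 = -835957/310675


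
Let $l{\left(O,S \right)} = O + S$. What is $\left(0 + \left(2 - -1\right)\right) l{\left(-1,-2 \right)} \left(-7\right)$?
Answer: $63$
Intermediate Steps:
$\left(0 + \left(2 - -1\right)\right) l{\left(-1,-2 \right)} \left(-7\right) = \left(0 + \left(2 - -1\right)\right) \left(-1 - 2\right) \left(-7\right) = \left(0 + \left(2 + 1\right)\right) \left(-3\right) \left(-7\right) = \left(0 + 3\right) \left(-3\right) \left(-7\right) = 3 \left(-3\right) \left(-7\right) = \left(-9\right) \left(-7\right) = 63$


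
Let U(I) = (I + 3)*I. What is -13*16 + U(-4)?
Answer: -204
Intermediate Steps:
U(I) = I*(3 + I) (U(I) = (3 + I)*I = I*(3 + I))
-13*16 + U(-4) = -13*16 - 4*(3 - 4) = -208 - 4*(-1) = -208 + 4 = -204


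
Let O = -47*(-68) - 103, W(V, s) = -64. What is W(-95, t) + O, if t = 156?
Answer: 3029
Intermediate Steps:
O = 3093 (O = 3196 - 103 = 3093)
W(-95, t) + O = -64 + 3093 = 3029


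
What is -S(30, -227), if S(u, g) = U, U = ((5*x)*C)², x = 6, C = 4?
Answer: -14400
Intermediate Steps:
U = 14400 (U = ((5*6)*4)² = (30*4)² = 120² = 14400)
S(u, g) = 14400
-S(30, -227) = -1*14400 = -14400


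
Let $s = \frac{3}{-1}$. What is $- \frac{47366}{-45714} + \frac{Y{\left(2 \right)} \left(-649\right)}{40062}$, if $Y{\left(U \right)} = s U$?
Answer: $\frac{15724144}{13874199} \approx 1.1333$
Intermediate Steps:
$s = -3$ ($s = 3 \left(-1\right) = -3$)
$Y{\left(U \right)} = - 3 U$
$- \frac{47366}{-45714} + \frac{Y{\left(2 \right)} \left(-649\right)}{40062} = - \frac{47366}{-45714} + \frac{\left(-3\right) 2 \left(-649\right)}{40062} = \left(-47366\right) \left(- \frac{1}{45714}\right) + \left(-6\right) \left(-649\right) \frac{1}{40062} = \frac{23683}{22857} + 3894 \cdot \frac{1}{40062} = \frac{23683}{22857} + \frac{59}{607} = \frac{15724144}{13874199}$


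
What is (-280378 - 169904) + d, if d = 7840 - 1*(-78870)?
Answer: -363572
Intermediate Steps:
d = 86710 (d = 7840 + 78870 = 86710)
(-280378 - 169904) + d = (-280378 - 169904) + 86710 = -450282 + 86710 = -363572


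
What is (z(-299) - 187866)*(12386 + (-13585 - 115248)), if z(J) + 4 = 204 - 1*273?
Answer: 21884932733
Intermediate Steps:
z(J) = -73 (z(J) = -4 + (204 - 1*273) = -4 + (204 - 273) = -4 - 69 = -73)
(z(-299) - 187866)*(12386 + (-13585 - 115248)) = (-73 - 187866)*(12386 + (-13585 - 115248)) = -187939*(12386 - 128833) = -187939*(-116447) = 21884932733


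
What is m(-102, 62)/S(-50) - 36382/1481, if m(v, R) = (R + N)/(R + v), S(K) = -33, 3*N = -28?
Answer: -71919361/2932380 ≈ -24.526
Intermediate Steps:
N = -28/3 (N = (⅓)*(-28) = -28/3 ≈ -9.3333)
m(v, R) = (-28/3 + R)/(R + v) (m(v, R) = (R - 28/3)/(R + v) = (-28/3 + R)/(R + v))
m(-102, 62)/S(-50) - 36382/1481 = ((-28/3 + 62)/(62 - 102))/(-33) - 36382/1481 = ((158/3)/(-40))*(-1/33) - 36382*1/1481 = -1/40*158/3*(-1/33) - 36382/1481 = -79/60*(-1/33) - 36382/1481 = 79/1980 - 36382/1481 = -71919361/2932380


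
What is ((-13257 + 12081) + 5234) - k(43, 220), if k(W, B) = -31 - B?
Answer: 4309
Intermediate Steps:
((-13257 + 12081) + 5234) - k(43, 220) = ((-13257 + 12081) + 5234) - (-31 - 1*220) = (-1176 + 5234) - (-31 - 220) = 4058 - 1*(-251) = 4058 + 251 = 4309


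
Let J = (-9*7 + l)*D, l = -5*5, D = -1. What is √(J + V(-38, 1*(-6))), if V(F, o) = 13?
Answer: √101 ≈ 10.050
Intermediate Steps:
l = -25
J = 88 (J = (-9*7 - 25)*(-1) = (-63 - 25)*(-1) = -88*(-1) = 88)
√(J + V(-38, 1*(-6))) = √(88 + 13) = √101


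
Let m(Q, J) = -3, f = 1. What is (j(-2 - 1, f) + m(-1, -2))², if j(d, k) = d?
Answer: 36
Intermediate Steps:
(j(-2 - 1, f) + m(-1, -2))² = ((-2 - 1) - 3)² = (-3 - 3)² = (-6)² = 36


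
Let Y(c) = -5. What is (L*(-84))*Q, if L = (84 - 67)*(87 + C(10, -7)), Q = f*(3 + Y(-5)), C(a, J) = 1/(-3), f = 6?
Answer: 1485120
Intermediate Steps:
C(a, J) = -⅓
Q = -12 (Q = 6*(3 - 5) = 6*(-2) = -12)
L = 4420/3 (L = (84 - 67)*(87 - ⅓) = 17*(260/3) = 4420/3 ≈ 1473.3)
(L*(-84))*Q = ((4420/3)*(-84))*(-12) = -123760*(-12) = 1485120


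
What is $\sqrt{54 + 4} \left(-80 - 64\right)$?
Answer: $- 144 \sqrt{58} \approx -1096.7$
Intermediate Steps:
$\sqrt{54 + 4} \left(-80 - 64\right) = \sqrt{58} \left(-144\right) = - 144 \sqrt{58}$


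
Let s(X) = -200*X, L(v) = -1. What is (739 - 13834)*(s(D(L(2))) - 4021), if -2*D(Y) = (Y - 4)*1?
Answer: 59202495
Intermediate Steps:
D(Y) = 2 - Y/2 (D(Y) = -(Y - 4)/2 = -(-4 + Y)/2 = 2 - Y/2)
(739 - 13834)*(s(D(L(2))) - 4021) = (739 - 13834)*(-200*(2 - ½*(-1)) - 4021) = -13095*(-200*(2 + ½) - 4021) = -13095*(-200*5/2 - 4021) = -13095*(-500 - 4021) = -13095*(-4521) = 59202495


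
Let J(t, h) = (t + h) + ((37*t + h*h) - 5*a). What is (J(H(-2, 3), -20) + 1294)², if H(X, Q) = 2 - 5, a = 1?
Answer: 2418025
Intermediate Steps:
H(X, Q) = -3
J(t, h) = -5 + h + h² + 38*t (J(t, h) = (t + h) + ((37*t + h*h) - 5*1) = (h + t) + ((37*t + h²) - 5) = (h + t) + ((h² + 37*t) - 5) = (h + t) + (-5 + h² + 37*t) = -5 + h + h² + 38*t)
(J(H(-2, 3), -20) + 1294)² = ((-5 - 20 + (-20)² + 38*(-3)) + 1294)² = ((-5 - 20 + 400 - 114) + 1294)² = (261 + 1294)² = 1555² = 2418025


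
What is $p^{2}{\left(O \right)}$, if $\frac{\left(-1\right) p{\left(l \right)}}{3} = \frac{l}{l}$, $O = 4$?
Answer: $9$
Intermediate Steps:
$p{\left(l \right)} = -3$ ($p{\left(l \right)} = - 3 \frac{l}{l} = \left(-3\right) 1 = -3$)
$p^{2}{\left(O \right)} = \left(-3\right)^{2} = 9$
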